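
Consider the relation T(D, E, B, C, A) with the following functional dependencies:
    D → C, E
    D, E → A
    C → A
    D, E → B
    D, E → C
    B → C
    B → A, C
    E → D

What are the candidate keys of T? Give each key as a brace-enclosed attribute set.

Closure of {D} is {A, B, C, D, E}, the whole schema; {D} is a candidate key.
Closure of {E} is {A, B, C, D, E}, the whole schema; {E} is a candidate key.
Any other superkey properly contains one of these, so there are no further candidate keys.

{D}, {E}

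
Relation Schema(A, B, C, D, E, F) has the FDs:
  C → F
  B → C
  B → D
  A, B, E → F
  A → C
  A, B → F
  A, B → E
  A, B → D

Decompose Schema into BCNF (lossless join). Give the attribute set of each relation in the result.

Candidate key of the original relation: {A, B}.
{A, B, C, D, E, F}: {C} determines {C, F} here but is not a superkey — split on C → F, giving {C, F} and {A, B, C, D, E}.
{C, F} is in BCNF.
{A, B, C, D, E}: {B} determines {B, C, D} here but is not a superkey — split on B → C, D, giving {B, C, D} and {A, B, E}.
{B, C, D} is in BCNF.
{A, B, E} is in BCNF.

{A, B, E}; {B, C, D}; {C, F}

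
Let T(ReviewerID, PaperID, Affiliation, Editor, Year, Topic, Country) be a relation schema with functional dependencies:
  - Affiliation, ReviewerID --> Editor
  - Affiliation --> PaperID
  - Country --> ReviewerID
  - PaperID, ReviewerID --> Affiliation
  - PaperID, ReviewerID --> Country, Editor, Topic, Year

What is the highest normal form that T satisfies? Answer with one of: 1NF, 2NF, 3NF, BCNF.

3NF

Candidate keys: {Affiliation, Country}, {Affiliation, ReviewerID}, {Country, PaperID}, {PaperID, ReviewerID}. Prime attributes: {Affiliation, Country, PaperID, ReviewerID}.
For Affiliation --> PaperID we have {Affiliation}⁺ = {Affiliation, PaperID}; {Affiliation} is not a superkey, so BCNF fails.
Its right-hand attributes {PaperID} are all prime, as are those of every other non-superkey FD — the relation is in 3NF.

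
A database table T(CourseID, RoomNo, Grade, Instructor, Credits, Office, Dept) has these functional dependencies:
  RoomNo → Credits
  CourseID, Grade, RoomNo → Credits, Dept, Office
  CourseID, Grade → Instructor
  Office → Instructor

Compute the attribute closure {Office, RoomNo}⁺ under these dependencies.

Start with {Office, RoomNo}.
RoomNo → Credits applies; add {Credits} → now {Credits, Office, RoomNo}.
Office → Instructor applies; add {Instructor} → now {Credits, Instructor, Office, RoomNo}.
No further FD applies.

{Credits, Instructor, Office, RoomNo}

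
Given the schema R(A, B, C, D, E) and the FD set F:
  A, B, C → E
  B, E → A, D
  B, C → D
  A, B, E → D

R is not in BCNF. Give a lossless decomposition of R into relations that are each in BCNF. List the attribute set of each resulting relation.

{A, B, D, E}; {B, C, E}

Candidate keys of the original relation: {A, B, C}, {B, C, E}.
{A, B, C, D, E}: {B, E} determines {A, B, D, E} here but is not a superkey — split on B, E → A, D, giving {A, B, D, E} and {B, C, E}.
{A, B, D, E} has no BCNF violation.
{B, C, E} has no BCNF violation.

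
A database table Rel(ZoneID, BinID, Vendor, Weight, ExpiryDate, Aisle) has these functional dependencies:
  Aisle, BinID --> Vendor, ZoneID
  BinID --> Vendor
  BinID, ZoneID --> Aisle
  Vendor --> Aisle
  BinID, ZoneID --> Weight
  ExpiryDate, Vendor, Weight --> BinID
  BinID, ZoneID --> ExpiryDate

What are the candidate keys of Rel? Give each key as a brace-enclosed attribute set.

{BinID} is a candidate key since {BinID}⁺ = {Aisle, BinID, ExpiryDate, Vendor, Weight, ZoneID} covers every attribute.
{ExpiryDate, Vendor, Weight} is a candidate key since {ExpiryDate, Vendor, Weight}⁺ = {Aisle, BinID, ExpiryDate, Vendor, Weight, ZoneID} covers every attribute.
No proper subset of any of these is a key, and no other minimal superkey exists.

{BinID}, {ExpiryDate, Vendor, Weight}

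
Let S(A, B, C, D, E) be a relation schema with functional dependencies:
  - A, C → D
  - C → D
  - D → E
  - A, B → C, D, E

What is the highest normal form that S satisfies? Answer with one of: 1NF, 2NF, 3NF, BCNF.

2NF

Candidate key: {A, B}. Prime attributes: {A, B}.
A, C → D: {A, C}⁺ = {A, C, D, E}, which is not all of the attributes, so the left side is not a superkey — BCNF is violated.
Because {D} is non-prime and the left side of A, C → D is not a superkey, the relation is not in 3NF.
No non-prime attribute depends on a proper subset of any candidate key, so 2NF holds.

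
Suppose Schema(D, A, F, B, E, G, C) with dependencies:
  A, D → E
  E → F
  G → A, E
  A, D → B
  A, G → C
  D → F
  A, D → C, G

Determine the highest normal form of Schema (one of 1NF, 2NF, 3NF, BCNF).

Candidate keys: {A, D}, {D, G}. Prime attributes: {A, D, G}.
For E → F we have {E}⁺ = {E, F}; {E} is not a superkey, so BCNF fails.
Because {F} is non-prime and the left side of E → F is not a superkey, the relation is not in 3NF.
{D} is a proper subset of the key {A, D}, and {D}⁺ contains the non-prime attribute {F} — a partial dependency, so 2NF is violated.

1NF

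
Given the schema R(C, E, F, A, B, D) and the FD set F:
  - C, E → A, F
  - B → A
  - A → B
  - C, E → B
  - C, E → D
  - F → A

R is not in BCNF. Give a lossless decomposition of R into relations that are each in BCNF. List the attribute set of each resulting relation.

{A, B}; {B, F}; {C, D, E, F}

Candidate key of the original relation: {C, E}.
In {A, B, C, D, E, F}, {B} is not a superkey ({B}⁺ restricted to this set is {A, B}), so split on B → A into {A, B} and {B, C, D, E, F}.
{A, B}: every determinant is a superkey — BCNF.
In {B, C, D, E, F}, {F} is not a superkey ({F}⁺ restricted to this set is {B, F}), so split on F → B into {B, F} and {C, D, E, F}.
{B, F}: every determinant is a superkey — BCNF.
{C, D, E, F}: every determinant is a superkey — BCNF.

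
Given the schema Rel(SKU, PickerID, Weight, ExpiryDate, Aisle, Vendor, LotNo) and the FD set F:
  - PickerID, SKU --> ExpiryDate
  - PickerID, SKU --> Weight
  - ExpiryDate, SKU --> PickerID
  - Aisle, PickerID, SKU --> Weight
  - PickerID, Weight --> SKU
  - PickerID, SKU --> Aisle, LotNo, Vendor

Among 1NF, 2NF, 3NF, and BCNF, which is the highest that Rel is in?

BCNF

Candidate keys: {ExpiryDate, SKU}, {PickerID, SKU}, {PickerID, Weight}. Prime attributes: {ExpiryDate, PickerID, SKU, Weight}.
Each dependency's left side is a superkey — BCNF holds.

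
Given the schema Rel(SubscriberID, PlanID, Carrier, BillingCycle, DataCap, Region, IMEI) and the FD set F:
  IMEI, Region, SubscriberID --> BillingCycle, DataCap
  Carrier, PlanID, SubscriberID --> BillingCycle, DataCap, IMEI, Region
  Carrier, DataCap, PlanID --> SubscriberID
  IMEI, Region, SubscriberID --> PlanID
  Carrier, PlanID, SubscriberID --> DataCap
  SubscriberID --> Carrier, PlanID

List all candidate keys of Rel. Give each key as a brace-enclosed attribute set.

Closure of {SubscriberID} is {BillingCycle, Carrier, DataCap, IMEI, PlanID, Region, SubscriberID}, the whole schema; {SubscriberID} is a candidate key.
Closure of {Carrier, DataCap, PlanID} is {BillingCycle, Carrier, DataCap, IMEI, PlanID, Region, SubscriberID}, the whole schema; {Carrier, DataCap, PlanID} is a candidate key.
These are minimal and exhaustive — every other superkey contains one of them.

{Carrier, DataCap, PlanID}, {SubscriberID}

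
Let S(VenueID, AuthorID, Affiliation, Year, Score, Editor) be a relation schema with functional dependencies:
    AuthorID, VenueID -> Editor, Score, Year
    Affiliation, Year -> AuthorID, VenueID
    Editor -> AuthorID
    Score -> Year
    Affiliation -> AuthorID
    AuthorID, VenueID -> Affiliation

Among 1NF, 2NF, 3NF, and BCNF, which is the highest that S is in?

Candidate keys: {Affiliation, Score}, {Affiliation, VenueID}, {Affiliation, Year}, {AuthorID, VenueID}, {Editor, VenueID}. Prime attributes: {Affiliation, AuthorID, Editor, Score, VenueID, Year}.
Editor -> AuthorID: {Editor}⁺ = {AuthorID, Editor}, which is not all of the attributes, so the left side is not a superkey — BCNF is violated.
Since {AuthorID} ⊆ prime attributes and every other non-superkey FD also has a prime right side, the schema is in 3NF.

3NF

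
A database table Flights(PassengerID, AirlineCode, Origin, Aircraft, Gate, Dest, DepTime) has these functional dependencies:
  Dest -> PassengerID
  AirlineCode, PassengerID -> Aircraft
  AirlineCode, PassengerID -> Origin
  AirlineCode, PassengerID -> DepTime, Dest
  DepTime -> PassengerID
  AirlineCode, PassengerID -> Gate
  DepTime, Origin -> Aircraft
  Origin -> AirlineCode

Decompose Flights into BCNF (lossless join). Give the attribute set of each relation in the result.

Candidate keys of the original relation: {AirlineCode, DepTime}, {AirlineCode, Dest}, {AirlineCode, PassengerID}, {DepTime, Origin}, {Dest, Origin}, {Origin, PassengerID}.
Within {Aircraft, AirlineCode, DepTime, Dest, Gate, Origin, PassengerID}: {Dest}⁺ ∩ {Aircraft, AirlineCode, DepTime, Dest, Gate, Origin, PassengerID} = {Dest, PassengerID}, not the whole set, so Dest -> PassengerID violates BCNF; decompose into {Dest, PassengerID} and {Aircraft, AirlineCode, DepTime, Dest, Gate, Origin}.
{Dest, PassengerID} is in BCNF.
Within {Aircraft, AirlineCode, DepTime, Dest, Gate, Origin}: {Origin}⁺ ∩ {Aircraft, AirlineCode, DepTime, Dest, Gate, Origin} = {AirlineCode, Origin}, not the whole set, so Origin -> AirlineCode violates BCNF; decompose into {AirlineCode, Origin} and {Aircraft, DepTime, Dest, Gate, Origin}.
{AirlineCode, Origin} is in BCNF.
{Aircraft, DepTime, Dest, Gate, Origin} is in BCNF.

{Aircraft, DepTime, Dest, Gate, Origin}; {AirlineCode, Origin}; {Dest, PassengerID}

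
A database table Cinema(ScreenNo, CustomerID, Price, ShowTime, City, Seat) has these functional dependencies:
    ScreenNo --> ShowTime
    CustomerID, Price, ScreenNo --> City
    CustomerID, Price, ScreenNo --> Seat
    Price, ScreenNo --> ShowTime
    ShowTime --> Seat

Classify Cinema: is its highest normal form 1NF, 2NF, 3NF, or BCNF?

Candidate key: {CustomerID, Price, ScreenNo}. Prime attributes: {CustomerID, Price, ScreenNo}.
For ScreenNo --> ShowTime we have {ScreenNo}⁺ = {ScreenNo, Seat, ShowTime}; {ScreenNo} is not a superkey, so BCNF fails.
ScreenNo --> ShowTime has non-prime {ShowTime} on the right and a non-superkey on the left, so 3NF fails.
The proper key subset {ScreenNo} of {CustomerID, Price, ScreenNo} determines non-prime {Seat, ShowTime}, so the relation is not even in 2NF.

1NF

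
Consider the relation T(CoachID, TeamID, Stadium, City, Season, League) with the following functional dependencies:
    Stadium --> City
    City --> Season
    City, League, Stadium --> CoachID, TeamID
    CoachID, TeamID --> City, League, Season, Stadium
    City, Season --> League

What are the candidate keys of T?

{CoachID, TeamID}, {Stadium}

{Stadium} is a candidate key since {Stadium}⁺ = {City, CoachID, League, Season, Stadium, TeamID} covers every attribute.
{CoachID, TeamID} is a candidate key since {CoachID, TeamID}⁺ = {City, CoachID, League, Season, Stadium, TeamID} covers every attribute.
Any other superkey properly contains one of these, so there are no further candidate keys.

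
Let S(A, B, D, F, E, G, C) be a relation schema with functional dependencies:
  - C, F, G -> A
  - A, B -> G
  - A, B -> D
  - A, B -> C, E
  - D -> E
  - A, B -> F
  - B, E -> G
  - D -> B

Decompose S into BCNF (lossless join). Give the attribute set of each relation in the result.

{A, C, F, G}; {B, D, E}; {B, E, G}; {C, D, F}

Candidate keys of the original relation: {A, B}, {A, D}, {B, C, E, F}, {B, C, F, G}, {C, D, F}.
In {A, B, C, D, E, F, G}, {C, F, G} is not a superkey ({C, F, G}⁺ restricted to this set is {A, C, F, G}), so split on C, F, G -> A into {A, C, F, G} and {B, C, D, E, F, G}.
{A, C, F, G}: every determinant is a superkey — BCNF.
In {B, C, D, E, F, G}, {D} is not a superkey ({D}⁺ restricted to this set is {B, D, E, G}), so split on D -> B, E, G into {B, D, E, G} and {C, D, F}.
In {B, D, E, G}, {B, E} is not a superkey ({B, E}⁺ restricted to this set is {B, E, G}), so split on B, E -> G into {B, E, G} and {B, D, E}.
{B, E, G}: every determinant is a superkey — BCNF.
{B, D, E}: every determinant is a superkey — BCNF.
{C, D, F}: every determinant is a superkey — BCNF.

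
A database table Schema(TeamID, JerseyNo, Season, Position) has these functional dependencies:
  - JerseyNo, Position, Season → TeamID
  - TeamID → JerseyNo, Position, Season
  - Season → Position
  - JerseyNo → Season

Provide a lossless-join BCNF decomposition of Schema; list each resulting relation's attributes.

Candidate keys of the original relation: {JerseyNo}, {TeamID}.
{JerseyNo, Position, Season, TeamID}: {Season} determines {Position, Season} here but is not a superkey — split on Season → Position, giving {Position, Season} and {JerseyNo, Season, TeamID}.
{Position, Season}: every determinant is a superkey — BCNF.
{JerseyNo, Season, TeamID}: every determinant is a superkey — BCNF.

{JerseyNo, Season, TeamID}; {Position, Season}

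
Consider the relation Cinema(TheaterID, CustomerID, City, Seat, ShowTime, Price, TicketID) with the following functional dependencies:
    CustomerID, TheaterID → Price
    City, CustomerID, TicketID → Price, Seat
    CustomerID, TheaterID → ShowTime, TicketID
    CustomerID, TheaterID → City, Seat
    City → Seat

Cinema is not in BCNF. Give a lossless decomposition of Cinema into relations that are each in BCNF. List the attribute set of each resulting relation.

{City, CustomerID, Price, TicketID}; {City, CustomerID, ShowTime, TheaterID, TicketID}; {City, Seat}

Candidate key of the original relation: {CustomerID, TheaterID}.
Within {City, CustomerID, Price, Seat, ShowTime, TheaterID, TicketID}: {City, CustomerID, TicketID}⁺ ∩ {City, CustomerID, Price, Seat, ShowTime, TheaterID, TicketID} = {City, CustomerID, Price, Seat, TicketID}, not the whole set, so City, CustomerID, TicketID → Price, Seat violates BCNF; decompose into {City, CustomerID, Price, Seat, TicketID} and {City, CustomerID, ShowTime, TheaterID, TicketID}.
Within {City, CustomerID, Price, Seat, TicketID}: {City}⁺ ∩ {City, CustomerID, Price, Seat, TicketID} = {City, Seat}, not the whole set, so City → Seat violates BCNF; decompose into {City, Seat} and {City, CustomerID, Price, TicketID}.
{City, Seat}: every determinant is a superkey — BCNF.
{City, CustomerID, Price, TicketID}: every determinant is a superkey — BCNF.
{City, CustomerID, ShowTime, TheaterID, TicketID}: every determinant is a superkey — BCNF.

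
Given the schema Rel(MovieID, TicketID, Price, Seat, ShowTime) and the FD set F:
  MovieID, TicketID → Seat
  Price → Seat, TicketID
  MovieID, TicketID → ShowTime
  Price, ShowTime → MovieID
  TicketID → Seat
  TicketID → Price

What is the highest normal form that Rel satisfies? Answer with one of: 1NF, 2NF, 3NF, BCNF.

1NF

Candidate keys: {MovieID, Price}, {MovieID, TicketID}, {Price, ShowTime}, {ShowTime, TicketID}. Prime attributes: {MovieID, Price, ShowTime, TicketID}.
For Price → Seat, TicketID we have {Price}⁺ = {Price, Seat, TicketID}; {Price} is not a superkey, so BCNF fails.
Because {Seat} is non-prime and the left side of Price → Seat, TicketID is not a superkey, the relation is not in 3NF.
The proper key subset {Price} of {MovieID, Price} determines non-prime {Seat}, so the relation is not even in 2NF.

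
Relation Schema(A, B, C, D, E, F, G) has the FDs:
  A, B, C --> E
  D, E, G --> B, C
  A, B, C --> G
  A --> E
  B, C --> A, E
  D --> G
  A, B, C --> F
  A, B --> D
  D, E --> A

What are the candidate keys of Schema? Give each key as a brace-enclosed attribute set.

{A, B}, {A, D}, {B, C}, {D, E}

{A, B}⁺ = {A, B, C, D, E, F, G}, which is every attribute, so {A, B} is a candidate key.
{A, D}⁺ = {A, B, C, D, E, F, G}, which is every attribute, so {A, D} is a candidate key.
{B, C}⁺ = {A, B, C, D, E, F, G}, which is every attribute, so {B, C} is a candidate key.
{D, E}⁺ = {A, B, C, D, E, F, G}, which is every attribute, so {D, E} is a candidate key.
Any other superkey properly contains one of these, so there are no further candidate keys.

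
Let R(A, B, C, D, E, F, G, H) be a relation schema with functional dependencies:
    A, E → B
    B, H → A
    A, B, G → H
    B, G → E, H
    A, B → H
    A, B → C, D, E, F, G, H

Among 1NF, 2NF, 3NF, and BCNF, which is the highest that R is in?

BCNF

Candidate keys: {A, B}, {A, E}, {B, G}, {B, H}. Prime attributes: {A, B, E, G, H}.
Every FD has a superkey on the left, so the relation is in BCNF.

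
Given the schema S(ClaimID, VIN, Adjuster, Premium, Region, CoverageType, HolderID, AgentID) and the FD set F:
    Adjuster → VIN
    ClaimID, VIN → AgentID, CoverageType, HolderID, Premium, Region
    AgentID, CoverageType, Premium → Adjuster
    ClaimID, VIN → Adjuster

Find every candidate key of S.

{Adjuster, ClaimID}, {AgentID, ClaimID, CoverageType, Premium}, {ClaimID, VIN}

Attributes never on any right-hand side: {ClaimID} — every candidate key must contain it.
{Adjuster, ClaimID}⁺ = {Adjuster, AgentID, ClaimID, CoverageType, HolderID, Premium, Region, VIN}, which is every attribute, so {Adjuster, ClaimID} is a candidate key.
{ClaimID, VIN}⁺ = {Adjuster, AgentID, ClaimID, CoverageType, HolderID, Premium, Region, VIN}, which is every attribute, so {ClaimID, VIN} is a candidate key.
{AgentID, ClaimID, CoverageType, Premium}⁺ = {Adjuster, AgentID, ClaimID, CoverageType, HolderID, Premium, Region, VIN}, which is every attribute, so {AgentID, ClaimID, CoverageType, Premium} is a candidate key.
These are minimal and exhaustive — every other superkey contains one of them.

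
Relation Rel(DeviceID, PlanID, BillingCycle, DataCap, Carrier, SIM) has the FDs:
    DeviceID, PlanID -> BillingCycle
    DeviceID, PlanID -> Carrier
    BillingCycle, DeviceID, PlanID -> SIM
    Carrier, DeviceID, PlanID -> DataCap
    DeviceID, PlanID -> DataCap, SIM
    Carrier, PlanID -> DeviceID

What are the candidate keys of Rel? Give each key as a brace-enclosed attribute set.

{PlanID} never appears on the right of any FD, so every key must include it.
Closure of {Carrier, PlanID} is {BillingCycle, Carrier, DataCap, DeviceID, PlanID, SIM}, the whole schema; {Carrier, PlanID} is a candidate key.
Closure of {DeviceID, PlanID} is {BillingCycle, Carrier, DataCap, DeviceID, PlanID, SIM}, the whole schema; {DeviceID, PlanID} is a candidate key.
Any other superkey properly contains one of these, so there are no further candidate keys.

{Carrier, PlanID}, {DeviceID, PlanID}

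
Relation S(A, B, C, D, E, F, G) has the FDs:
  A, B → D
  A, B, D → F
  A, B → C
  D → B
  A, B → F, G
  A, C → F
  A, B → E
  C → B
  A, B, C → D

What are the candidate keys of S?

{A} never appears on the right of any FD, so every key must include it.
Closure of {A, B} is {A, B, C, D, E, F, G}, the whole schema; {A, B} is a candidate key.
Closure of {A, C} is {A, B, C, D, E, F, G}, the whole schema; {A, C} is a candidate key.
Closure of {A, D} is {A, B, C, D, E, F, G}, the whole schema; {A, D} is a candidate key.
These are minimal and exhaustive — every other superkey contains one of them.

{A, B}, {A, C}, {A, D}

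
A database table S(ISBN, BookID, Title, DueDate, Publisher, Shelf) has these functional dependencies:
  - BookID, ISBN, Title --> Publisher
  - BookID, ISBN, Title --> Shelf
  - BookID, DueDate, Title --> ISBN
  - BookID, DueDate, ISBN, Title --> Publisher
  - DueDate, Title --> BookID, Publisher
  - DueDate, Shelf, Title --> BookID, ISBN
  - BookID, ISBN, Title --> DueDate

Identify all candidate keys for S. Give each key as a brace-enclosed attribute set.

No FD produces {Title}, so it must be in every candidate key.
{DueDate, Title} is a candidate key since {DueDate, Title}⁺ = {BookID, DueDate, ISBN, Publisher, Shelf, Title} covers every attribute.
{BookID, ISBN, Title} is a candidate key since {BookID, ISBN, Title}⁺ = {BookID, DueDate, ISBN, Publisher, Shelf, Title} covers every attribute.
Any other superkey properly contains one of these, so there are no further candidate keys.

{BookID, ISBN, Title}, {DueDate, Title}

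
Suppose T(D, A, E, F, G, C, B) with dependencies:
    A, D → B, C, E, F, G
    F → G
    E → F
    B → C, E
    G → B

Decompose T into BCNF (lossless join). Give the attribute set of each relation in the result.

Candidate key of the original relation: {A, D}.
In {A, B, C, D, E, F, G}, {F} is not a superkey ({F}⁺ restricted to this set is {B, C, E, F, G}), so split on F → B, C, E, G into {B, C, E, F, G} and {A, D, F}.
{B, C, E, F, G} has no BCNF violation.
{A, D, F} has no BCNF violation.

{A, D, F}; {B, C, E, F, G}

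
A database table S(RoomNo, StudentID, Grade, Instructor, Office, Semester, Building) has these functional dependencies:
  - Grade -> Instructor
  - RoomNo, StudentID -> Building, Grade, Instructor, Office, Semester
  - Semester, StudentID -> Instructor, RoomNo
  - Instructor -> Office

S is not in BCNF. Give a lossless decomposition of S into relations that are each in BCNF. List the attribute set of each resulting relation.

{Building, Grade, RoomNo, Semester, StudentID}; {Grade, Instructor}; {Instructor, Office}

Candidate keys of the original relation: {RoomNo, StudentID}, {Semester, StudentID}.
In {Building, Grade, Instructor, Office, RoomNo, Semester, StudentID}, {Grade} is not a superkey ({Grade}⁺ restricted to this set is {Grade, Instructor, Office}), so split on Grade -> Instructor, Office into {Grade, Instructor, Office} and {Building, Grade, RoomNo, Semester, StudentID}.
In {Grade, Instructor, Office}, {Instructor} is not a superkey ({Instructor}⁺ restricted to this set is {Instructor, Office}), so split on Instructor -> Office into {Instructor, Office} and {Grade, Instructor}.
{Instructor, Office}: every determinant is a superkey — BCNF.
{Grade, Instructor}: every determinant is a superkey — BCNF.
{Building, Grade, RoomNo, Semester, StudentID}: every determinant is a superkey — BCNF.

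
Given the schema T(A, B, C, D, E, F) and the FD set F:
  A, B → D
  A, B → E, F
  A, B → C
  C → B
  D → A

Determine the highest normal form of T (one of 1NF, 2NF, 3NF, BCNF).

Candidate keys: {A, B}, {A, C}, {B, D}, {C, D}. Prime attributes: {A, B, C, D}.
For C → B we have {C}⁺ = {B, C}; {C} is not a superkey, so BCNF fails.
But every attribute on its right side ({B}) is prime, and the same holds for every other non-superkey FD, so 3NF still holds.

3NF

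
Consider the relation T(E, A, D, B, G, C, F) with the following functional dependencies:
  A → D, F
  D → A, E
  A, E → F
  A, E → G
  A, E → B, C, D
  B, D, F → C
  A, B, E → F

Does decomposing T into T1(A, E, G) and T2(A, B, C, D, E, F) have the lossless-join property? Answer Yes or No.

Yes

Common attributes: {A, E}; their closure is {A, B, C, D, E, F, G}.
Since T1 ⊆ {A, B, C, D, E, F, G}, the intersection is a superkey of T1; the decomposition is lossless.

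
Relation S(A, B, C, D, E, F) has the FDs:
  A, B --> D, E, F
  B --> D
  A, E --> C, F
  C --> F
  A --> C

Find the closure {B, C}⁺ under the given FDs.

{B, C, D, F}

Start with {B, C}.
B --> D applies; add {D} → now {B, C, D}.
C --> F applies; add {F} → now {B, C, D, F}.
No further FD applies.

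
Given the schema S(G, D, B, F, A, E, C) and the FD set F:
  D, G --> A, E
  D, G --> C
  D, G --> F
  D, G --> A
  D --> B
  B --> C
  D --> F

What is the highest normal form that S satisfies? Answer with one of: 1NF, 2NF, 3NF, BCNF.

Candidate key: {D, G}. Prime attributes: {D, G}.
D --> B: {D}⁺ = {B, C, D, F}, which is not all of the attributes, so the left side is not a superkey — BCNF is violated.
D --> B determines the non-prime attribute {B} from a non-superkey — 3NF is violated.
The proper key subset {D} of {D, G} determines non-prime {B, C, F}, so the relation is not even in 2NF.

1NF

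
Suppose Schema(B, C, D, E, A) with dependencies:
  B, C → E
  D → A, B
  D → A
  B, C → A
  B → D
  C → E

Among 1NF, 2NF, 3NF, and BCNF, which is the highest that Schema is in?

1NF

Candidate keys: {B, C}, {C, D}. Prime attributes: {B, C, D}.
D → A, B: {D}⁺ = {A, B, D}, which is not all of the attributes, so the left side is not a superkey — BCNF is violated.
D → A, B has non-prime {A} on the right and a non-superkey on the left, so 3NF fails.
The proper key subset {B} of {B, C} determines non-prime {A}, so the relation is not even in 2NF.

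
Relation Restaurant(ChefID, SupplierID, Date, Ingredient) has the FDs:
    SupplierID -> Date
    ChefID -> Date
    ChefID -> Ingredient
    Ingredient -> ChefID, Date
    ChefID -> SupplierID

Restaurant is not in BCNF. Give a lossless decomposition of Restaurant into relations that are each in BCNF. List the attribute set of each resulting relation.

{ChefID, Ingredient, SupplierID}; {Date, SupplierID}

Candidate keys of the original relation: {ChefID}, {Ingredient}.
{ChefID, Date, Ingredient, SupplierID}: {SupplierID} determines {Date, SupplierID} here but is not a superkey — split on SupplierID -> Date, giving {Date, SupplierID} and {ChefID, Ingredient, SupplierID}.
{Date, SupplierID} is in BCNF.
{ChefID, Ingredient, SupplierID} is in BCNF.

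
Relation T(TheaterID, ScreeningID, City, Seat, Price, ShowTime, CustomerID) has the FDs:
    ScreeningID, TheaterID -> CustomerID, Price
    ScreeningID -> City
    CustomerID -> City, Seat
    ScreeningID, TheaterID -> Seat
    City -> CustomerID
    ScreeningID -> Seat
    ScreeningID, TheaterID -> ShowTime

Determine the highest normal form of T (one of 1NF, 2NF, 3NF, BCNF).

1NF

Candidate key: {ScreeningID, TheaterID}. Prime attributes: {ScreeningID, TheaterID}.
ScreeningID -> City breaks BCNF: {ScreeningID}⁺ = {City, CustomerID, ScreeningID, Seat}, so {ScreeningID} is not a superkey.
ScreeningID -> City has non-prime {City} on the right and a non-superkey on the left, so 3NF fails.
The proper key subset {ScreeningID} of {ScreeningID, TheaterID} determines non-prime {City, CustomerID, Seat}, so the relation is not even in 2NF.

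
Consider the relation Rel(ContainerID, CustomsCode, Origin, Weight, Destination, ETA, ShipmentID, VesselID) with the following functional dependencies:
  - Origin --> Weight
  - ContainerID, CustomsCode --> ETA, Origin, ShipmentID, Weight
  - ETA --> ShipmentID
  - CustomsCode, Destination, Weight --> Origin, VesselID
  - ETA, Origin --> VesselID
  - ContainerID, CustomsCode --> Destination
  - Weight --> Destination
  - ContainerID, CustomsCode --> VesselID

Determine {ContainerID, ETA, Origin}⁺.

Start with {ContainerID, ETA, Origin}.
Origin --> Weight applies; add {Weight} → now {ContainerID, ETA, Origin, Weight}.
ETA --> ShipmentID applies; add {ShipmentID} → now {ContainerID, ETA, Origin, ShipmentID, Weight}.
ETA, Origin --> VesselID applies; add {VesselID} → now {ContainerID, ETA, Origin, ShipmentID, VesselID, Weight}.
Weight --> Destination applies; add {Destination} → now {ContainerID, Destination, ETA, Origin, ShipmentID, VesselID, Weight}.
No further FD applies.

{ContainerID, Destination, ETA, Origin, ShipmentID, VesselID, Weight}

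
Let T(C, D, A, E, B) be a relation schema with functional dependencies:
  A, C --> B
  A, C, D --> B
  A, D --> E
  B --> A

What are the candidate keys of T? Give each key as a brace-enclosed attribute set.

{A, C, D}, {B, C, D}

{C, D} never appear on the right of any FD, so every key must include all of them.
Closure of {A, C, D} is {A, B, C, D, E}, the whole schema; {A, C, D} is a candidate key.
Closure of {B, C, D} is {A, B, C, D, E}, the whole schema; {B, C, D} is a candidate key.
Any other superkey properly contains one of these, so there are no further candidate keys.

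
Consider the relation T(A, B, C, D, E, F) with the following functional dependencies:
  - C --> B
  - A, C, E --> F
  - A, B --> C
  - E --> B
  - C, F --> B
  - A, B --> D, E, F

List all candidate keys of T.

No FD produces {A}, so it must be in every candidate key.
{A, B}⁺ = {A, B, C, D, E, F}, which is every attribute, so {A, B} is a candidate key.
{A, C}⁺ = {A, B, C, D, E, F}, which is every attribute, so {A, C} is a candidate key.
{A, E}⁺ = {A, B, C, D, E, F}, which is every attribute, so {A, E} is a candidate key.
Any other superkey properly contains one of these, so there are no further candidate keys.

{A, B}, {A, C}, {A, E}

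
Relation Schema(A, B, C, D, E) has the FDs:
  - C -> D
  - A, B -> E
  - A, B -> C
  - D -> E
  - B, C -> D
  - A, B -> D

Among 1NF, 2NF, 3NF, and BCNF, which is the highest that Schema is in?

Candidate key: {A, B}. Prime attributes: {A, B}.
For C -> D we have {C}⁺ = {C, D, E}; {C} is not a superkey, so BCNF fails.
C -> D determines the non-prime attribute {D} from a non-superkey — 3NF is violated.
Checking every proper subset of each key, none determines a non-prime attribute — 2NF is satisfied.

2NF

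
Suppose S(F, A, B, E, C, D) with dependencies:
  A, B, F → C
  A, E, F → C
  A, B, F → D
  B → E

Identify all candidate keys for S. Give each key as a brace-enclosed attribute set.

{A, B, F}

Attributes never on any right-hand side: {A, B, F} — every candidate key must contain all of them.
{A, B, F}⁺ = {A, B, C, D, E, F}, which is every attribute, so {A, B, F} is a candidate key.
No smaller or unrelated set reaches every attribute, so there are no other keys.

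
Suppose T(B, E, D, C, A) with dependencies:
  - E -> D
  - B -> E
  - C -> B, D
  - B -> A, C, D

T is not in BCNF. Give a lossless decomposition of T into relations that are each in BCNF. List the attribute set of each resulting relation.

{A, B, C, E}; {D, E}

Candidate keys of the original relation: {B}, {C}.
{A, B, C, D, E}: {E} determines {D, E} here but is not a superkey — split on E -> D, giving {D, E} and {A, B, C, E}.
{D, E}: every determinant is a superkey — BCNF.
{A, B, C, E}: every determinant is a superkey — BCNF.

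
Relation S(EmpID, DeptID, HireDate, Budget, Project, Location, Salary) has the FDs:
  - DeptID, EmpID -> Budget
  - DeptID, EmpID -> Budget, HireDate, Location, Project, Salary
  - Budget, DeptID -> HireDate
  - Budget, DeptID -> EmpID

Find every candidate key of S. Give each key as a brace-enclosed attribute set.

{DeptID} never appears on the right of any FD, so every key must include it.
Closure of {Budget, DeptID} is {Budget, DeptID, EmpID, HireDate, Location, Project, Salary}, the whole schema; {Budget, DeptID} is a candidate key.
Closure of {DeptID, EmpID} is {Budget, DeptID, EmpID, HireDate, Location, Project, Salary}, the whole schema; {DeptID, EmpID} is a candidate key.
These are minimal and exhaustive — every other superkey contains one of them.

{Budget, DeptID}, {DeptID, EmpID}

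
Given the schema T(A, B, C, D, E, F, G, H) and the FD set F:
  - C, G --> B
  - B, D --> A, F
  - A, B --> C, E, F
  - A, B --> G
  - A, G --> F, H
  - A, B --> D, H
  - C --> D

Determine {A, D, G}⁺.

{A, D, F, G, H}

Start with {A, D, G}.
A, G --> F, H applies; add {F, H} → now {A, D, F, G, H}.
No further FD applies.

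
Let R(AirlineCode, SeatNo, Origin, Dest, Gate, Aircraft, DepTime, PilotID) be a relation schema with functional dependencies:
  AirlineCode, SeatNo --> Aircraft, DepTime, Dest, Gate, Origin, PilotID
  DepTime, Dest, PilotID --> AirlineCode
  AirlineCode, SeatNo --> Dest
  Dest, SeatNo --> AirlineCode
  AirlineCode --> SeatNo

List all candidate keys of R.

{AirlineCode}, {DepTime, Dest, PilotID}, {Dest, SeatNo}

Closure of {AirlineCode} is {Aircraft, AirlineCode, DepTime, Dest, Gate, Origin, PilotID, SeatNo}, the whole schema; {AirlineCode} is a candidate key.
Closure of {Dest, SeatNo} is {Aircraft, AirlineCode, DepTime, Dest, Gate, Origin, PilotID, SeatNo}, the whole schema; {Dest, SeatNo} is a candidate key.
Closure of {DepTime, Dest, PilotID} is {Aircraft, AirlineCode, DepTime, Dest, Gate, Origin, PilotID, SeatNo}, the whole schema; {DepTime, Dest, PilotID} is a candidate key.
These are minimal and exhaustive — every other superkey contains one of them.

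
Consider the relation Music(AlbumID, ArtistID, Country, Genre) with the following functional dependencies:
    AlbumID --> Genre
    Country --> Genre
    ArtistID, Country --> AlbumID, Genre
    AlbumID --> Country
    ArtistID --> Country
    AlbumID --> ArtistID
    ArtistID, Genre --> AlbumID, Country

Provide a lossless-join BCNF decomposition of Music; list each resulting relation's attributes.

Candidate keys of the original relation: {AlbumID}, {ArtistID}.
Within {AlbumID, ArtistID, Country, Genre}: {Country}⁺ ∩ {AlbumID, ArtistID, Country, Genre} = {Country, Genre}, not the whole set, so Country --> Genre violates BCNF; decompose into {Country, Genre} and {AlbumID, ArtistID, Country}.
{Country, Genre}: every determinant is a superkey — BCNF.
{AlbumID, ArtistID, Country}: every determinant is a superkey — BCNF.

{AlbumID, ArtistID, Country}; {Country, Genre}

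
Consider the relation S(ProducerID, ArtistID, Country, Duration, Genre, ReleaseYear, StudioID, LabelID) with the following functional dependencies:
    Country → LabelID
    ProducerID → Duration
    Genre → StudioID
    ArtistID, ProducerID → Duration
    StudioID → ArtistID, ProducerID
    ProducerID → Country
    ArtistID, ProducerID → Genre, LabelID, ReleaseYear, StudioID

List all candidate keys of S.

{Genre}⁺ = {ArtistID, Country, Duration, Genre, LabelID, ProducerID, ReleaseYear, StudioID}, which is every attribute, so {Genre} is a candidate key.
{StudioID}⁺ = {ArtistID, Country, Duration, Genre, LabelID, ProducerID, ReleaseYear, StudioID}, which is every attribute, so {StudioID} is a candidate key.
{ArtistID, ProducerID}⁺ = {ArtistID, Country, Duration, Genre, LabelID, ProducerID, ReleaseYear, StudioID}, which is every attribute, so {ArtistID, ProducerID} is a candidate key.
Any other superkey properly contains one of these, so there are no further candidate keys.

{ArtistID, ProducerID}, {Genre}, {StudioID}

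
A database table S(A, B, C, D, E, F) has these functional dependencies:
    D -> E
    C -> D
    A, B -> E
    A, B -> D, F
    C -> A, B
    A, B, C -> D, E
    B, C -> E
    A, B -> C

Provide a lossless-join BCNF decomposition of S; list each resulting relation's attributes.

{A, B, C, D, F}; {D, E}

Candidate keys of the original relation: {A, B}, {C}.
In {A, B, C, D, E, F}, {D} is not a superkey ({D}⁺ restricted to this set is {D, E}), so split on D -> E into {D, E} and {A, B, C, D, F}.
{D, E} is in BCNF.
{A, B, C, D, F} is in BCNF.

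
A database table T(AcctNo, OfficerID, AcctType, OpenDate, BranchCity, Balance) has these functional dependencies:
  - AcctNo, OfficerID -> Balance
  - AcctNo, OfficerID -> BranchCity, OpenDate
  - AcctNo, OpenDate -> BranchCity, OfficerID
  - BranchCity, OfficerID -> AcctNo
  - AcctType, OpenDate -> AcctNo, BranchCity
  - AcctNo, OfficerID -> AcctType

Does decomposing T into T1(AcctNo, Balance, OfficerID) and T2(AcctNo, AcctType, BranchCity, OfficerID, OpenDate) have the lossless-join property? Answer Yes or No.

The shared attributes are {AcctNo, OfficerID} and {AcctNo, OfficerID}⁺ = {AcctNo, AcctType, Balance, BranchCity, OfficerID, OpenDate}.
Since T1 ⊆ {AcctNo, AcctType, Balance, BranchCity, OfficerID, OpenDate}, the intersection is a superkey of T1; the decomposition is lossless.

Yes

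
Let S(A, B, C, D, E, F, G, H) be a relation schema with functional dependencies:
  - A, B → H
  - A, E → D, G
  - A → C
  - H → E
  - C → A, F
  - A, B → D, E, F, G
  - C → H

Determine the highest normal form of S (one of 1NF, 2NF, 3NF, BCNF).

Candidate keys: {A, B}, {B, C}. Prime attributes: {A, B, C}.
For A, E → D, G we have {A, E}⁺ = {A, C, D, E, F, G, H}; {A, E} is not a superkey, so BCNF fails.
Because {D, G} are non-prime and the left side of A, E → D, G is not a superkey, the relation is not in 3NF.
The proper key subset {A} of {A, B} determines non-prime {D, E, F, G, H}, so the relation is not even in 2NF.

1NF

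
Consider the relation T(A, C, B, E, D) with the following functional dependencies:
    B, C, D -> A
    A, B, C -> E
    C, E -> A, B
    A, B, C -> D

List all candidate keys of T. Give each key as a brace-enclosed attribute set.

Attributes never on any right-hand side: {C} — every candidate key must contain it.
{C, E}⁺ = {A, B, C, D, E}, which is every attribute, so {C, E} is a candidate key.
{A, B, C}⁺ = {A, B, C, D, E}, which is every attribute, so {A, B, C} is a candidate key.
{B, C, D}⁺ = {A, B, C, D, E}, which is every attribute, so {B, C, D} is a candidate key.
Any other superkey properly contains one of these, so there are no further candidate keys.

{A, B, C}, {B, C, D}, {C, E}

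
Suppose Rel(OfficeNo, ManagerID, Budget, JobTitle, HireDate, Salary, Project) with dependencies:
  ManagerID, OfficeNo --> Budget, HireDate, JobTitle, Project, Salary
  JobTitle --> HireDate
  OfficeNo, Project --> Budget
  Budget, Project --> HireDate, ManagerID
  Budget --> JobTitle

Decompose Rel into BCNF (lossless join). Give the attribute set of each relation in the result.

Candidate keys of the original relation: {ManagerID, OfficeNo}, {OfficeNo, Project}.
In {Budget, HireDate, JobTitle, ManagerID, OfficeNo, Project, Salary}, {JobTitle} is not a superkey ({JobTitle}⁺ restricted to this set is {HireDate, JobTitle}), so split on JobTitle --> HireDate into {HireDate, JobTitle} and {Budget, JobTitle, ManagerID, OfficeNo, Project, Salary}.
{HireDate, JobTitle} has no BCNF violation.
In {Budget, JobTitle, ManagerID, OfficeNo, Project, Salary}, {Budget, Project} is not a superkey ({Budget, Project}⁺ restricted to this set is {Budget, JobTitle, ManagerID, Project}), so split on Budget, Project --> JobTitle, ManagerID into {Budget, JobTitle, ManagerID, Project} and {Budget, OfficeNo, Project, Salary}.
In {Budget, JobTitle, ManagerID, Project}, {Budget} is not a superkey ({Budget}⁺ restricted to this set is {Budget, JobTitle}), so split on Budget --> JobTitle into {Budget, JobTitle} and {Budget, ManagerID, Project}.
{Budget, JobTitle} has no BCNF violation.
{Budget, ManagerID, Project} has no BCNF violation.
{Budget, OfficeNo, Project, Salary} has no BCNF violation.

{Budget, JobTitle}; {Budget, ManagerID, Project}; {Budget, OfficeNo, Project, Salary}; {HireDate, JobTitle}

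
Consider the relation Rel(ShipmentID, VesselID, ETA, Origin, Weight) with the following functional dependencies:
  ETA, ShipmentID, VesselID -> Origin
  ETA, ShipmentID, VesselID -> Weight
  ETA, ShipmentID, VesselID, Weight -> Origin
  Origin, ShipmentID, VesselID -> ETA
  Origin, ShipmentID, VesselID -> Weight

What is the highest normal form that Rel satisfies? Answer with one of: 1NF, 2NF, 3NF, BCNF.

BCNF

Candidate keys: {ETA, ShipmentID, VesselID}, {Origin, ShipmentID, VesselID}. Prime attributes: {ETA, Origin, ShipmentID, VesselID}.
The left-hand side of every FD is a superkey, so BCNF is satisfied.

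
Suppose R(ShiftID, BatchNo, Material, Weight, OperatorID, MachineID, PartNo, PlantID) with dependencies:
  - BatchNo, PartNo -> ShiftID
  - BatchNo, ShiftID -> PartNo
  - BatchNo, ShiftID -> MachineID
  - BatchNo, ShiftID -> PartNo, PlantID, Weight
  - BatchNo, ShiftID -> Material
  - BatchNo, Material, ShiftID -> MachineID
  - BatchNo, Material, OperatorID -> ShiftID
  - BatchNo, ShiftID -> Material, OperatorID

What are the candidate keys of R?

{BatchNo, Material, OperatorID}, {BatchNo, PartNo}, {BatchNo, ShiftID}

{BatchNo} never appears on the right of any FD, so every key must include it.
{BatchNo, PartNo} is a candidate key since {BatchNo, PartNo}⁺ = {BatchNo, MachineID, Material, OperatorID, PartNo, PlantID, ShiftID, Weight} covers every attribute.
{BatchNo, ShiftID} is a candidate key since {BatchNo, ShiftID}⁺ = {BatchNo, MachineID, Material, OperatorID, PartNo, PlantID, ShiftID, Weight} covers every attribute.
{BatchNo, Material, OperatorID} is a candidate key since {BatchNo, Material, OperatorID}⁺ = {BatchNo, MachineID, Material, OperatorID, PartNo, PlantID, ShiftID, Weight} covers every attribute.
Any other superkey properly contains one of these, so there are no further candidate keys.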